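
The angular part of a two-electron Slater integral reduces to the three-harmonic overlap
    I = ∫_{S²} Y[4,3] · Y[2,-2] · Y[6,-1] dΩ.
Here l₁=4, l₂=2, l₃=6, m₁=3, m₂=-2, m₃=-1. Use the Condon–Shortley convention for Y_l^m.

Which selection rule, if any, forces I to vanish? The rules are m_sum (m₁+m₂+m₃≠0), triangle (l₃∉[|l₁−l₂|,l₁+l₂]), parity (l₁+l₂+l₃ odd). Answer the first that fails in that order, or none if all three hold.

m₁+m₂+m₃ = 3 − 2 − 1 = 0  ✓
triangle: |4−2|=2 ≤ l₃=6 ≤ 4+2=6  ✓
parity: l₁+l₂+l₃ = 12 is even  ✓

none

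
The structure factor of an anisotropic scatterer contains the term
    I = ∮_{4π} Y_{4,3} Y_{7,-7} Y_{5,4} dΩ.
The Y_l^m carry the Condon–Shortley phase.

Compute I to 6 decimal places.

m-sum 0 ✓  L=16 even ✓  3≤5≤11 ✓
Π(2lᵢ+1) = 9×15×11 = 1485
triangle coeff Δ(4,7,5) = 1/6126120
Σ_t [2,4]: t=2:+1/69120 t=3:−1/20736 t=4:+1/69120 = -1/51840
(3j)²=280/21879 [(4 7 5; 0 0 0)], sign=+1
Σ_t [0,0]: t=0:+1/29030400 = 1/29030400
(3j)²=21/680 [(4 7 5; 3 -7 4)], sign=-1
⇒ 4πI² = 2205/3757
I = (-1)√(2205/3757/(4π)) = -0.21611194

-0.216112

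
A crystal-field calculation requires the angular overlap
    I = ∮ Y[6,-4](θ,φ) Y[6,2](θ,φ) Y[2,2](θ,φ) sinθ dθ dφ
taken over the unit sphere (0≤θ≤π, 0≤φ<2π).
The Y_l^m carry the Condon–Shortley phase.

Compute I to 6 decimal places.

Rules hold: Σm=0, L=14 even, 0≤2≤12.
N = 13·13·5 = 845
Δ = 10!·2!·2!/15! = 1/90090
Racah Σ t=4..6: t=4:+1/69120 t=5:−1/14400 t=6:+1/69120 = -7/172800
⇒ 3j(6 6 2; 0 0 0)² = 14/715, sgn -1
Racah Σ t=8..8: t=8:+1/322560 = 1/322560
⇒ 3j(6 6 2; -4 2 2)² = 18/1001, sgn +1
4πI² = N·(3j₀)²·(3jₘ)² = 36/121
I = -1·√(0.297521/4π) = -0.15386989

-0.153870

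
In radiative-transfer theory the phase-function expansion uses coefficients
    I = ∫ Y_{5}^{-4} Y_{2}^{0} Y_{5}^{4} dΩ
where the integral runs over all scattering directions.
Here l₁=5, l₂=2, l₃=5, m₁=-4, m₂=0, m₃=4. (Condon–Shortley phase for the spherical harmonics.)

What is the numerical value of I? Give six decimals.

-0.097044

Checks pass: Σm=0; 12 even; l₃=5∈[3,7].
(2·5+1)(2·2+1)(2·5+1) = 605
Δ: 2! 8! 2! / 13! → 1/38610
sum: t=0:+1/2880 t=1:−1/576 t=2:+1/2880 = -1/960
3j²(5 2 5; 0 0 0) = Δ·Π!·Σ² = 10/429  (sign +1)
sum: t=1:−1/40320 t=2:+1/20160 = 1/40320
3j²(5 2 5; -4 0 4) = Δ·Π!·Σ² = 6/715  (sign -1)
combine: 4πI² = 605·10/429·6/715 = 20/169
take √, sign -1: I = -0.09704356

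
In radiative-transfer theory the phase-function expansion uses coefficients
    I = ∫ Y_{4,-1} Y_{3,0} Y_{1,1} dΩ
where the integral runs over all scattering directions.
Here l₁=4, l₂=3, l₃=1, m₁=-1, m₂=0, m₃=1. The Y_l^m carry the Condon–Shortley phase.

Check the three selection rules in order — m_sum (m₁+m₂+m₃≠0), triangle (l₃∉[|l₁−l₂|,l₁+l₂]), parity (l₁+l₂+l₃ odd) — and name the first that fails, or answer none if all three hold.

none

azimuthal sum: -1 + 0 + 1 = 0  ✓
1 ≤ 1 ≤ 7 (triangle on l)  ✓
L = 4 + 3 + 1 = 8 (even)  ✓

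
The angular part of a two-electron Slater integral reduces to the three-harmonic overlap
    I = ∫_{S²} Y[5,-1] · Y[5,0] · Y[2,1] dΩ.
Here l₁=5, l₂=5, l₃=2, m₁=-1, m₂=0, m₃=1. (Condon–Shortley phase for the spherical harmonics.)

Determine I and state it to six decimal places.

Rules hold: Σm=0, L=12 even, 0≤2≤10.
N = 11·11·5 = 605
Δ = 8!·2!·2!/13! = 1/38610
Racah Σ t=3..5: t=3:−1/2880 t=4:+1/576 t=5:−1/2880 = 1/960
⇒ 3j(5 5 2; 0 0 0)² = 10/429, sgn +1
Racah Σ t=4..5: t=4:+1/1152 t=5:−1/1440 = 1/5760
⇒ 3j(5 5 2; -1 0 1)² = 1/858, sgn -1
4πI² = N·(3j₀)²·(3jₘ)² = 25/1521
I = -1·√(0.0164366/4π) = -0.03616600

-0.036166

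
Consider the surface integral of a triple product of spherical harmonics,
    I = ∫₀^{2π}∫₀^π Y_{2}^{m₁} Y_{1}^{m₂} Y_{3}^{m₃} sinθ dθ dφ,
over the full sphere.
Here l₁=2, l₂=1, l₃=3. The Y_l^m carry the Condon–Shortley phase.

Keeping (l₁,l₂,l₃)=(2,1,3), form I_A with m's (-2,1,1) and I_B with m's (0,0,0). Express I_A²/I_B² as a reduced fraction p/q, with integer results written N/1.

1/9

l's match ⇒ only the (l;m) 3-j factors differ between A and B.
A: triangle coeff Δ(2,1,3) = 1/105; Σ_t [0,0]: t=0:+1/48 = 1/48; (3j)²=1/105 [(2 1 3; -2 1 1)], sign=+1
B: triangle coeff Δ(2,1,3) = 1/105; Σ_t [0,0]: t=0:+1/4 = 1/4; (3j)²=3/35 [(2 1 3; 0 0 0)], sign=-1
I_A²/I_B² = (1/105)/(3/35) = 1/9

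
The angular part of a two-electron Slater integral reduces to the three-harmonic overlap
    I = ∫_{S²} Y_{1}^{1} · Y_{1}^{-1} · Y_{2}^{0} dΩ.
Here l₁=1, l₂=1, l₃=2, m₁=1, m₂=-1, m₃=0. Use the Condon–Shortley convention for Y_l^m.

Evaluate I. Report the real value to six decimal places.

m-sum 0 ✓  L=4 even ✓  0≤2≤2 ✓
Π(2lᵢ+1) = 3×3×5 = 45
triangle coeff Δ(1,1,2) = 1/30
Σ_t [0,0]: t=0:+1/1 = 1/1
(3j)²=2/15 [(1 1 2; 0 0 0)], sign=+1
Σ_t [0,0]: t=0:+1/4 = 1/4
(3j)²=1/30 [(1 1 2; 1 -1 0)], sign=+1
⇒ 4πI² = 1/5
I = (+1)√(1/5/(4π)) = 0.12615663

0.126157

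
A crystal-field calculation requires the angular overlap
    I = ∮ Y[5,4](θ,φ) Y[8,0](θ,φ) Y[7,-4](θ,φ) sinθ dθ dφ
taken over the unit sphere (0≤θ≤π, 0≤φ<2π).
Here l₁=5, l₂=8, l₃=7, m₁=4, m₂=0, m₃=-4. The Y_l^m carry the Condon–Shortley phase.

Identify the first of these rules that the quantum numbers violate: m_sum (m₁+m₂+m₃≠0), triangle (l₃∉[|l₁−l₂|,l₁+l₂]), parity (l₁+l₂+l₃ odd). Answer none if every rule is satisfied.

none

azimuthal sum: 4 + 0 − 4 = 0  ✓
3 ≤ 7 ≤ 13 (triangle on l)  ✓
L = 5 + 8 + 7 = 20 (even)  ✓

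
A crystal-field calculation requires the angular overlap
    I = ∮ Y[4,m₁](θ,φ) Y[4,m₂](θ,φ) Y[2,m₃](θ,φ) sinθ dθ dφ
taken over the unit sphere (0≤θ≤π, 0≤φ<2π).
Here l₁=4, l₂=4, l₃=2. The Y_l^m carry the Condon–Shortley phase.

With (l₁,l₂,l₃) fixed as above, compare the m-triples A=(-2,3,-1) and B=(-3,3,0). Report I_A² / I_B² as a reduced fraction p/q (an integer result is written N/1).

75/7

Same 4,4,2: normalisation and zero-m 3j drop out of the ratio.
A: Δ: 6! 2! 2! / 11! → 1/13860; sum: t=5:−1/240 t=6:+1/1440 = -1/288; 3j²(4 4 2; -2 3 -1) = Δ·Π!·Σ² = 5/132  (sign +1)
B: Δ: 6! 2! 2! / 11! → 1/13860; sum: t=5:−1/480 t=6:+1/720 = -1/1440; 3j²(4 4 2; -3 3 0) = Δ·Π!·Σ² = 7/1980  (sign -1)
I_A²/I_B² = (5/132)/(7/1980) = 75/7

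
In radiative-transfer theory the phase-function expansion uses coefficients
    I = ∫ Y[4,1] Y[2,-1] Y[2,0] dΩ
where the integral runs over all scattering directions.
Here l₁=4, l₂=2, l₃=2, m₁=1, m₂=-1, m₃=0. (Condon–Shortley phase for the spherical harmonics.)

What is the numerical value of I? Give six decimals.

-0.220728

Checks pass: Σm=0; 8 even; l₃=2∈[2,6].
(2·4+1)(2·2+1)(2·2+1) = 225
Δ: 4! 4! 0! / 9! → 1/630
sum: t=2:+1/16 = 1/16
3j²(4 2 2; 0 0 0) = Δ·Π!·Σ² = 2/35  (sign +1)
sum: t=1:−1/24 = -1/24
3j²(4 2 2; 1 -1 0) = Δ·Π!·Σ² = 1/21  (sign -1)
combine: 4πI² = 225·2/35·1/21 = 30/49
take √, sign -1: I = -0.22072812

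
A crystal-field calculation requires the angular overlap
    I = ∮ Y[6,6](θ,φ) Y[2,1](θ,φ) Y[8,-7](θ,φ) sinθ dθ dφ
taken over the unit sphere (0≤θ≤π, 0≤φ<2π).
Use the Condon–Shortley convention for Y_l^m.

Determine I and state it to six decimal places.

-0.181017

m-sum 0 ✓  L=16 even ✓  4≤8≤8 ✓
Π(2lᵢ+1) = 13×5×17 = 1105
triangle coeff Δ(6,2,8) = 1/30940
Σ_t [0,0]: t=0:+1/2073600 = 1/2073600
(3j)²=28/1105 [(6 2 8; 0 0 0)], sign=+1
Σ_t [0,0]: t=0:+1/2874009600 = 1/2874009600
(3j)²=1/68 [(6 2 8; 6 1 -7)], sign=-1
⇒ 4πI² = 7/17
I = (-1)√(7/17/(4π)) = -0.18101711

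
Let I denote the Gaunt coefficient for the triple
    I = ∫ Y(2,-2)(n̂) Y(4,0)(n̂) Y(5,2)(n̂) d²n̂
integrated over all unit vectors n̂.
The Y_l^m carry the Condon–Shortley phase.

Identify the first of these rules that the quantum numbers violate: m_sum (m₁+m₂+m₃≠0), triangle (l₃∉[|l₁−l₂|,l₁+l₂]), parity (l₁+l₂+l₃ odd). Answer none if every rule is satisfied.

parity

m₁+m₂+m₃ = -2 + 0 + 2 = 0  ✓
triangle: |2−4|=2 ≤ l₃=5 ≤ 2+4=6  ✓
parity: l₁+l₂+l₃ = 11 is odd  ✗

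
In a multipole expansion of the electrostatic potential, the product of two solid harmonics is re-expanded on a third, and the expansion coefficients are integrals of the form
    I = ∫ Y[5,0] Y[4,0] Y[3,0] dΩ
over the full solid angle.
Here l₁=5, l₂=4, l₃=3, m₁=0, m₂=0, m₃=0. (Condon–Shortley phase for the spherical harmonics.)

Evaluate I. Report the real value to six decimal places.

0.148374

m-sum 0 ✓  L=12 even ✓  1≤3≤9 ✓
Π(2lᵢ+1) = 11×9×7 = 693
triangle coeff Δ(5,4,3) = 1/180180
Σ_t [2,4]: t=2:+1/576 t=3:−1/144 t=4:+1/576 = -1/288
(3j)²=20/1001 [(5 4 3; 0 0 0)], sign=+1
(m-triple is (0,0,0) — same symbol as above.)
⇒ 4πI² = 3600/13013
I = (+1)√(3600/13013/(4π)) = 0.14837393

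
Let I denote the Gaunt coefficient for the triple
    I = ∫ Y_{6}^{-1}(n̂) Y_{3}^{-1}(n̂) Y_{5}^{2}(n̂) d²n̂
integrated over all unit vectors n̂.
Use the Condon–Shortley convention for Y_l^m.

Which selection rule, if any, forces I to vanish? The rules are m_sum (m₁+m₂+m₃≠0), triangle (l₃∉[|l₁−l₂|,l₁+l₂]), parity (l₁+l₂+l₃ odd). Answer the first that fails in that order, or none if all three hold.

m₁+m₂+m₃ = -1 − 1 + 2 = 0  ✓
triangle: |6−3|=3 ≤ l₃=5 ≤ 6+3=9  ✓
parity: l₁+l₂+l₃ = 14 is even  ✓

none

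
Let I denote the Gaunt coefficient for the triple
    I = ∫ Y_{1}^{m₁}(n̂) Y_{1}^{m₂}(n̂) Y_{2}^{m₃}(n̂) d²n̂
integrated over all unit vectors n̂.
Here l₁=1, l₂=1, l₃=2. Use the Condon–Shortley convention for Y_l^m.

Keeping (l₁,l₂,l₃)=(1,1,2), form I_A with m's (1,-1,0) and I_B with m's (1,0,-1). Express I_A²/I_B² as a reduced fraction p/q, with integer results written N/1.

Same 1,1,2: normalisation and zero-m 3j drop out of the ratio.
A: Δ: 0! 2! 2! / 5! → 1/30; sum: t=0:+1/4 = 1/4; 3j²(1 1 2; 1 -1 0) = Δ·Π!·Σ² = 1/30  (sign +1)
B: Δ: 0! 2! 2! / 5! → 1/30; sum: t=0:+1/2 = 1/2; 3j²(1 1 2; 1 0 -1) = Δ·Π!·Σ² = 1/10  (sign -1)
I_A²/I_B² = (1/30)/(1/10) = 1/3

1/3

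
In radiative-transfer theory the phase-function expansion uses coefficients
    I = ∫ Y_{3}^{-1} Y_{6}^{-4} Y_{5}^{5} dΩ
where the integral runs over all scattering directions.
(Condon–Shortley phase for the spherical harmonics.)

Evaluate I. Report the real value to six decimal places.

Checks pass: Σm=0; 14 even; l₃=5∈[3,9].
(2·3+1)(2·6+1)(2·5+1) = 1001
Δ: 4! 2! 8! / 15! → 1/675675
sum: t=1:−1/8640 t=2:+1/2304 t=3:−1/8640 = 7/34560
3j²(3 6 5; 0 0 0) = Δ·Π!·Σ² = 7/429  (sign -1)
sum: t=2:+1/322560 = 1/322560
3j²(3 6 5; -1 -4 5) = Δ·Π!·Σ² = 18/1001  (sign +1)
combine: 4πI² = 1001·7/429·18/1001 = 42/143
take √, sign -1: I = -0.15288036

-0.152880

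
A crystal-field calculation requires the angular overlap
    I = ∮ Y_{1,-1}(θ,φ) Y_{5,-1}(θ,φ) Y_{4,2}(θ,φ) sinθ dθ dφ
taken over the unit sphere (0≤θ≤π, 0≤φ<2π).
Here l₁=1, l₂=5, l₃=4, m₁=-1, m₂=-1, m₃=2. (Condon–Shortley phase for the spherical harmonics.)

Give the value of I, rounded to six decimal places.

-0.120286

m-sum 0 ✓  L=10 even ✓  4≤4≤6 ✓
Π(2lᵢ+1) = 3×11×9 = 297
triangle coeff Δ(1,5,4) = 1/495
Σ_t [1,1]: t=1:−1/576 = -1/576
(3j)²=5/99 [(1 5 4; 0 0 0)], sign=-1
Σ_t [2,2]: t=2:+1/2880 = 1/2880
(3j)²=2/165 [(1 5 4; -1 -1 2)], sign=+1
⇒ 4πI² = 2/11
I = (-1)√(2/11/(4π)) = -0.12028562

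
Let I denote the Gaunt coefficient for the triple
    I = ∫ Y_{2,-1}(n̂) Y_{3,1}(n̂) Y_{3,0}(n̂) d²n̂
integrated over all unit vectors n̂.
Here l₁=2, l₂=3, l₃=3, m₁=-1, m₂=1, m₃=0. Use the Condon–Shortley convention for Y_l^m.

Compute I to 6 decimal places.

-0.059471

Rules hold: Σm=0, L=8 even, 1≤3≤5.
N = 5·7·7 = 245
Δ = 2!·2!·4!/9! = 1/3780
Racah Σ t=0..2: t=0:+1/24 t=1:−1/4 t=2:+1/24 = -1/6
⇒ 3j(2 3 3; 0 0 0)² = 4/105, sgn +1
Racah Σ t=1..2: t=1:−1/12 t=2:+1/8 = 1/24
⇒ 3j(2 3 3; -1 1 0)² = 1/210, sgn -1
4πI² = N·(3j₀)²·(3jₘ)² = 2/45
I = -1·√(0.0444444/4π) = -0.05947080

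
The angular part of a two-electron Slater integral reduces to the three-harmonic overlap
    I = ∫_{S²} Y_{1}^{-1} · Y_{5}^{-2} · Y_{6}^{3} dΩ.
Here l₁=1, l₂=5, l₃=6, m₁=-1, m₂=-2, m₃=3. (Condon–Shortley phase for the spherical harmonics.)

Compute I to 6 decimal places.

Rules hold: Σm=0, L=12 even, 4≤6≤6.
N = 3·11·13 = 429
Δ = 0!·2!·10!/13! = 1/858
Racah Σ t=0..0: t=0:+1/14400 = 1/14400
⇒ 3j(1 5 6; 0 0 0)² = 6/143, sgn +1
Racah Σ t=0..0: t=0:+1/60480 = 1/60480
⇒ 3j(1 5 6; -1 -2 3)² = 6/143, sgn -1
4πI² = N·(3j₀)²·(3jₘ)² = 108/143
I = -1·√(0.755245/4π) = -0.24515397

-0.245154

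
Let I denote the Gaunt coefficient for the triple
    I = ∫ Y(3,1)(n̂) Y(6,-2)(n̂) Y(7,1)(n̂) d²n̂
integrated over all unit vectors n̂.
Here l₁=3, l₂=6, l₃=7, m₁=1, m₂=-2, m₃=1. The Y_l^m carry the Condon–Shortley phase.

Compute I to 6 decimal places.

Checks pass: Σm=0; 16 even; l₃=7∈[3,9].
(2·3+1)(2·6+1)(2·7+1) = 1365
Δ: 2! 4! 10! / 17! → 1/2042040
sum: t=0:+1/207360 t=1:−1/57600 t=2:+1/207360 = -1/129600
3j²(3 6 7; 0 0 0) = Δ·Π!·Σ² = 168/12155  (sign +1)
sum: t=0:+1/138240 t=1:−1/181440 t=2:+1/3870720 = 23/11612160
3j²(3 6 7; 1 -2 1) = Δ·Π!·Σ² = 529/204204  (sign +1)
combine: 4πI² = 1365·168/12155·529/204204 = 22218/454597
take √, sign +1: I = 0.06236404

0.062364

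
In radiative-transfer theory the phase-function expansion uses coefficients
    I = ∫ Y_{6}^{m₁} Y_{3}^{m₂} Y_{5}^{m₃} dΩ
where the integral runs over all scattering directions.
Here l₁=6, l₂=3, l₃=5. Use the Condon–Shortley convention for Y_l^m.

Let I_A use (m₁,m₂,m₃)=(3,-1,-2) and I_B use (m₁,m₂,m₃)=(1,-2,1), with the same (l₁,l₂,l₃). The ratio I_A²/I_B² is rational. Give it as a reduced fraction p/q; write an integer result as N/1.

Shared (l₁,l₂,l₃)=(6,3,5): N and (l;000)² cancel in I_A²/I_B².
A: Δ = 4!·8!·2!/15! = 1/675675; Racah Σ t=0..2: t=0:+1/34560 t=1:−1/8640 t=2:+1/40320 = -1/16128; ⇒ 3j(6 3 5; 3 -1 -2)² = 18/1001, sgn +1
B: Δ = 4!·8!·2!/15! = 1/675675; Racah Σ t=0..1: t=0:+1/17280 t=1:−1/6912 = -1/11520; ⇒ 3j(6 3 5; 1 -2 1)² = 2/143, sgn -1
I_A²/I_B² = (18/1001)/(2/143) = 9/7

9/7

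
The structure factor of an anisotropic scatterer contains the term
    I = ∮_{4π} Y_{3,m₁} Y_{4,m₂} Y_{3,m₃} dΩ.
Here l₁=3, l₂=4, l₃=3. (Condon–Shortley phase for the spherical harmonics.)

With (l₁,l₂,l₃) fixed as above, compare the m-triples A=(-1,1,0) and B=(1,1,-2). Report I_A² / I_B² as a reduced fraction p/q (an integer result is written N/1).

15/32

Same 3,4,3: normalisation and zero-m 3j drop out of the ratio.
A: Δ: 4! 2! 4! / 11! → 1/34650; sum: t=2:+1/48 t=3:−1/24 t=4:+1/288 = -5/288; 3j²(3 4 3; -1 1 0) = Δ·Π!·Σ² = 5/462  (sign +1)
B: Δ: 4! 2! 4! / 11! → 1/34650; sum: t=1:−1/144 t=2:+1/48 = 1/72; 3j²(3 4 3; 1 1 -2) = Δ·Π!·Σ² = 16/693  (sign -1)
I_A²/I_B² = (5/462)/(16/693) = 15/32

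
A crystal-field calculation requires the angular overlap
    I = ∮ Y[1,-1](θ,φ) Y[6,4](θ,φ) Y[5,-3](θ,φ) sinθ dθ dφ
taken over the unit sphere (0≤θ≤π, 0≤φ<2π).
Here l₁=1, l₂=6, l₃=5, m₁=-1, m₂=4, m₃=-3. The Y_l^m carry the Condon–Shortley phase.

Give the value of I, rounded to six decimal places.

0.274090

m-sum 0 ✓  L=12 even ✓  5≤5≤7 ✓
Π(2lᵢ+1) = 3×13×11 = 429
triangle coeff Δ(1,6,5) = 1/858
Σ_t [1,1]: t=1:−1/14400 = -1/14400
(3j)²=6/143 [(1 6 5; 0 0 0)], sign=+1
Σ_t [2,2]: t=2:+1/161280 = 1/161280
(3j)²=15/286 [(1 6 5; -1 4 -3)], sign=+1
⇒ 4πI² = 135/143
I = (+1)√(135/143/(4π)) = 0.27409047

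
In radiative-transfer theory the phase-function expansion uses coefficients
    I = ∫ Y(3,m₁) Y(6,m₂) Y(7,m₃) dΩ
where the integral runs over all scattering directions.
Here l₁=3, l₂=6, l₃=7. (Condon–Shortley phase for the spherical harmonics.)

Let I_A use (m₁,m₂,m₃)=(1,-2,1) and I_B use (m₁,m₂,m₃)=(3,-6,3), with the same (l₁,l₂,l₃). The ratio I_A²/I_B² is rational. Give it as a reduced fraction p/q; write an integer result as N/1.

529/99

Shared (l₁,l₂,l₃)=(3,6,7): N and (l;000)² cancel in I_A²/I_B².
A: Δ = 2!·4!·10!/17! = 1/2042040; Racah Σ t=0..2: t=0:+1/138240 t=1:−1/181440 t=2:+1/3870720 = 23/11612160; ⇒ 3j(3 6 7; 1 -2 1)² = 529/204204, sgn +1
B: Δ = 2!·4!·10!/17! = 1/2042040; Racah Σ t=0..0: t=0:+1/174182400 = 1/174182400; ⇒ 3j(3 6 7; 3 -6 3)² = 3/6188, sgn +1
I_A²/I_B² = (529/204204)/(3/6188) = 529/99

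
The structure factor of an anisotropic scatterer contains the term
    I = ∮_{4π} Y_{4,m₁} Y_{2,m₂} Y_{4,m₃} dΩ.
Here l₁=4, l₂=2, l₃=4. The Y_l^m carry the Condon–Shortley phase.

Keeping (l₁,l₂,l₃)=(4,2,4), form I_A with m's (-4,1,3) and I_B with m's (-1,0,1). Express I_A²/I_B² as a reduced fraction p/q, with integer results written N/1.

588/289

l's match ⇒ only the (l;m) 3-j factors differ between A and B.
A: triangle coeff Δ(4,2,4) = 1/13860; Σ_t [2,2]: t=2:+1/1440 = 1/1440; (3j)²=7/165 [(4 2 4; -4 1 3)], sign=-1
B: triangle coeff Δ(4,2,4) = 1/13860; Σ_t [0,2]: t=0:+1/480 t=1:−1/48 t=2:+1/144 = -17/1440; (3j)²=289/13860 [(4 2 4; -1 0 1)], sign=+1
I_A²/I_B² = (7/165)/(289/13860) = 588/289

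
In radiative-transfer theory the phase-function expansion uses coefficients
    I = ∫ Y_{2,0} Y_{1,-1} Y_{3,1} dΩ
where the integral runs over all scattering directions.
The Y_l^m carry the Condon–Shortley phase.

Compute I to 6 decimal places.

Checks pass: Σm=0; 6 even; l₃=3∈[1,3].
(2·2+1)(2·1+1)(2·3+1) = 105
Δ: 0! 4! 2! / 7! → 1/105
sum: t=0:+1/4 = 1/4
3j²(2 1 3; 0 0 0) = Δ·Π!·Σ² = 3/35  (sign -1)
sum: t=0:+1/8 = 1/8
3j²(2 1 3; 0 -1 1) = Δ·Π!·Σ² = 2/35  (sign +1)
combine: 4πI² = 105·3/35·2/35 = 18/35
take √, sign -1: I = -0.20230066

-0.202301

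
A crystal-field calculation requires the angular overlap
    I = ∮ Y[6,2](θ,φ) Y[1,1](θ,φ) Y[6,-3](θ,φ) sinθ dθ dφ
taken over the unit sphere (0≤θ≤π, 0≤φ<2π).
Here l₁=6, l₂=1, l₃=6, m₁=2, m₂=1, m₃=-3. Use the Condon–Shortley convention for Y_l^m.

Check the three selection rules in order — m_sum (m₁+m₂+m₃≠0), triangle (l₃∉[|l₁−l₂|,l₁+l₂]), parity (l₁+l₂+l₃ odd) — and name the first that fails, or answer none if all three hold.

parity

Σmᵢ = 0  ✓
l₃∈[|l₁−l₂|,l₁+l₂]=[5,7], have l₃=6  ✓
Σlᵢ = 13 ⇒ odd  ✗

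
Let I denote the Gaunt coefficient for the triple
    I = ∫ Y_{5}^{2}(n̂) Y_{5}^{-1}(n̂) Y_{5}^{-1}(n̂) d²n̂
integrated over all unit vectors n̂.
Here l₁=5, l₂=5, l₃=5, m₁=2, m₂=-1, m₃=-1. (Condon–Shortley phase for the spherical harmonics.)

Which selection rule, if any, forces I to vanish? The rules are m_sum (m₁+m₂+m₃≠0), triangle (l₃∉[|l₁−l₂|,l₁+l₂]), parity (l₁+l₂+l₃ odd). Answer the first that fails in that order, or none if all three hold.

m₁+m₂+m₃ = 2 − 1 − 1 = 0  ✓
triangle: |5−5|=0 ≤ l₃=5 ≤ 5+5=10  ✓
parity: l₁+l₂+l₃ = 15 is odd  ✗

parity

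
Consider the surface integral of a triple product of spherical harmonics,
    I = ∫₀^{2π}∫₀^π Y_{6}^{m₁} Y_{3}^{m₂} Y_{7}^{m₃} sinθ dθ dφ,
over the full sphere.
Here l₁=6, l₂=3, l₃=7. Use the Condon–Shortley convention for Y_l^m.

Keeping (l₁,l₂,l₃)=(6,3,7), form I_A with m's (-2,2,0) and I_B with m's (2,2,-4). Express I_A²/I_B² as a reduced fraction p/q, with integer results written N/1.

350/33

l's match ⇒ only the (l;m) 3-j factors differ between A and B.
A: triangle coeff Δ(6,3,7) = 1/2042040; Σ_t [1,2]: t=1:−1/725760 t=2:+1/207360 = 1/290304; (3j)²=125/7293 [(6 3 7; -2 2 0)], sign=-1
B: triangle coeff Δ(6,3,7) = 1/2042040; Σ_t [1,2]: t=1:−1/725760 t=2:+1/967680 = -1/2903040; (3j)²=5/3094 [(6 3 7; 2 2 -4)], sign=+1
I_A²/I_B² = (125/7293)/(5/3094) = 350/33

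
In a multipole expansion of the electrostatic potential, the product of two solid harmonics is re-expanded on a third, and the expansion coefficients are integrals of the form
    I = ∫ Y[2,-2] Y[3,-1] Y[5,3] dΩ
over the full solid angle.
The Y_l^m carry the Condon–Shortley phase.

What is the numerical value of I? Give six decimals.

-0.200476

Checks pass: Σm=0; 10 even; l₃=5∈[1,5].
(2·2+1)(2·3+1)(2·5+1) = 385
Δ: 0! 4! 6! / 11! → 1/2310
sum: t=0:+1/144 = 1/144
3j²(2 3 5; 0 0 0) = Δ·Π!·Σ² = 10/231  (sign -1)
sum: t=0:+1/1152 = 1/1152
3j²(2 3 5; -2 -1 3) = Δ·Π!·Σ² = 1/33  (sign +1)
combine: 4πI² = 385·10/231·1/33 = 50/99
take √, sign -1: I = -0.20047604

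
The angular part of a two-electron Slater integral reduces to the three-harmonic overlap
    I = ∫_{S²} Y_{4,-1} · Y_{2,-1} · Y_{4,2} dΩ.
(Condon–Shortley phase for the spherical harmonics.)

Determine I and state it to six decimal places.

0.127700

Rules hold: Σm=0, L=10 even, 2≤4≤6.
N = 9·5·9 = 405
Δ = 2!·6!·2!/11! = 1/13860
Racah Σ t=0..2: t=0:+1/192 t=1:−1/36 t=2:+1/192 = -5/288
⇒ 3j(4 2 4; 0 0 0)² = 20/693, sgn -1
Racah Σ t=0..1: t=0:+1/240 t=1:−1/96 = -1/160
⇒ 3j(4 2 4; -1 -1 2)² = 27/1540, sgn -1
4πI² = N·(3j₀)²·(3jₘ)² = 1215/5929
I = +1·√(0.204925/4π) = 0.12770047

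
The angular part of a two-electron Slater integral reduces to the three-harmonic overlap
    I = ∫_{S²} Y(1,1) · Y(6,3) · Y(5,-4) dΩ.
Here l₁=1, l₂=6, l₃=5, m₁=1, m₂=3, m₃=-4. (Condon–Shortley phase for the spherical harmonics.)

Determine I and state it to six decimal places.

Rules hold: Σm=0, L=12 even, 5≤5≤7.
N = 3·13·11 = 429
Δ = 2!·0!·10!/13! = 1/858
Racah Σ t=1..1: t=1:−1/14400 = -1/14400
⇒ 3j(1 6 5; 0 0 0)² = 6/143, sgn +1
Racah Σ t=0..0: t=0:+1/725760 = 1/725760
⇒ 3j(1 6 5; 1 3 -4)² = 1/286, sgn -1
4πI² = N·(3j₀)²·(3jₘ)² = 9/143
I = -1·√(0.0629371/4π) = -0.07076985

-0.070770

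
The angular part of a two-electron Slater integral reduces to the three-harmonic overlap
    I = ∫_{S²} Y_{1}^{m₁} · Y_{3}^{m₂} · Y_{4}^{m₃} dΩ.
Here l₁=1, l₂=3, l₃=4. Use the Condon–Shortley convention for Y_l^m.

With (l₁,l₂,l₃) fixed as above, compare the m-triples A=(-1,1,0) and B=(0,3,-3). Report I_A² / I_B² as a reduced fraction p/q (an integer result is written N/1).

6/7

Same 1,3,4: normalisation and zero-m 3j drop out of the ratio.
A: Δ: 0! 2! 6! / 9! → 1/252; sum: t=0:+1/96 = 1/96; 3j²(1 3 4; -1 1 0) = Δ·Π!·Σ² = 1/42  (sign +1)
B: Δ: 0! 2! 6! / 9! → 1/252; sum: t=0:+1/720 = 1/720; 3j²(1 3 4; 0 3 -3) = Δ·Π!·Σ² = 1/36  (sign -1)
I_A²/I_B² = (1/42)/(1/36) = 6/7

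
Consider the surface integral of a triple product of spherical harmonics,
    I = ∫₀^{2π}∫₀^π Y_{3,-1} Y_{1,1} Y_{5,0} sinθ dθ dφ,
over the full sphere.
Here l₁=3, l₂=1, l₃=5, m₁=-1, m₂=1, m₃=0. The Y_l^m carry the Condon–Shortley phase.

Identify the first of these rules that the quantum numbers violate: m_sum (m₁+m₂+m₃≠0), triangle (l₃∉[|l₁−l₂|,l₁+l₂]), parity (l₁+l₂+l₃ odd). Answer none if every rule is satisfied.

triangle

azimuthal sum: -1 + 1 + 0 = 0  ✓
2 ≤ 5 ≤ 4 (triangle on l)  ✗
L = 3 + 1 + 5 = 9 (odd)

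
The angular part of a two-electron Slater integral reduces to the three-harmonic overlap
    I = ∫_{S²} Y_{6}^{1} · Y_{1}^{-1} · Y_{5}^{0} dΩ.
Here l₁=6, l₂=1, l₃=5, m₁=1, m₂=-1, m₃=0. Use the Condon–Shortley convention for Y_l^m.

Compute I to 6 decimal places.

Rules hold: Σm=0, L=12 even, 5≤5≤7.
N = 13·3·11 = 429
Δ = 2!·10!·0!/13! = 1/858
Racah Σ t=1..1: t=1:−1/14400 = -1/14400
⇒ 3j(6 1 5; 0 0 0)² = 6/143, sgn +1
Racah Σ t=0..0: t=0:+1/28800 = 1/28800
⇒ 3j(6 1 5; 1 -1 0)² = 7/286, sgn -1
4πI² = N·(3j₀)²·(3jₘ)² = 63/143
I = -1·√(0.440559/4π) = -0.18723944

-0.187239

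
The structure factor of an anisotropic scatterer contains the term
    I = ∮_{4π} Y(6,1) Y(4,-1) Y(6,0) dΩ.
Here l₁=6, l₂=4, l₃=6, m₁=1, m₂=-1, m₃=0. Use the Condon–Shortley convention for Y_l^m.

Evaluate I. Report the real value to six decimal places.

Rules hold: Σm=0, L=16 even, 2≤6≤10.
N = 13·9·13 = 1521
Δ = 4!·8!·4!/17! = 1/15315300
Racah Σ t=0..4: t=0:+1/829440 t=1:−1/25920 t=2:+1/9216 t=3:−1/25920 t=4:+1/829440 = 7/207360
⇒ 3j(6 4 6; 0 0 0)² = 28/2431, sgn +1
Racah Σ t=0..3: t=0:+1/103680 t=1:−1/13824 t=2:+1/17280 t=3:−1/207360 = -1/103680
⇒ 3j(6 4 6; 1 -1 0)² = 10/7293, sgn -1
4πI² = N·(3j₀)²·(3jₘ)² = 840/34969
I = -1·√(0.0240213/4π) = -0.04372130

-0.043721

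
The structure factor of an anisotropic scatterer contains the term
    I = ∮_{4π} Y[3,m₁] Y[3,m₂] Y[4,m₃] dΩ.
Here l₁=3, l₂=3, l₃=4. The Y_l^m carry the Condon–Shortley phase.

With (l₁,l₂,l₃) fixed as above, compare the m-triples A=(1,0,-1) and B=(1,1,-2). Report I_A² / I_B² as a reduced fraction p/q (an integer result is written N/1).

Same 3,3,4: normalisation and zero-m 3j drop out of the ratio.
A: Δ: 2! 4! 4! / 11! → 1/34650; sum: t=0:+1/48 t=1:−1/24 t=2:+1/288 = -5/288; 3j²(3 3 4; 1 0 -1) = Δ·Π!·Σ² = 5/462  (sign +1)
B: Δ: 2! 4! 4! / 11! → 1/34650; sum: t=0:+1/192 t=1:−1/36 t=2:+1/192 = -5/288; 3j²(3 3 4; 1 1 -2) = Δ·Π!·Σ² = 20/693  (sign -1)
I_A²/I_B² = (5/462)/(20/693) = 3/8

3/8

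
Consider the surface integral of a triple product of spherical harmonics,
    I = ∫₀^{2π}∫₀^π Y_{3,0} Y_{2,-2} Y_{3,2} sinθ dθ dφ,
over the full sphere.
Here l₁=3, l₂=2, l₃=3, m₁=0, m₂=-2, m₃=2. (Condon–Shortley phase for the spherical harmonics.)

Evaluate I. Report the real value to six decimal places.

Checks pass: Σm=0; 8 even; l₃=3∈[1,5].
(2·3+1)(2·2+1)(2·3+1) = 245
Δ: 2! 4! 2! / 9! → 1/3780
sum: t=0:+1/24 t=1:−1/4 t=2:+1/24 = -1/6
3j²(3 2 3; 0 0 0) = Δ·Π!·Σ² = 4/105  (sign +1)
sum: t=0:+1/24 = 1/24
3j²(3 2 3; 0 -2 2) = Δ·Π!·Σ² = 1/21  (sign -1)
combine: 4πI² = 245·4/105·1/21 = 4/9
take √, sign -1: I = -0.18806319

-0.188063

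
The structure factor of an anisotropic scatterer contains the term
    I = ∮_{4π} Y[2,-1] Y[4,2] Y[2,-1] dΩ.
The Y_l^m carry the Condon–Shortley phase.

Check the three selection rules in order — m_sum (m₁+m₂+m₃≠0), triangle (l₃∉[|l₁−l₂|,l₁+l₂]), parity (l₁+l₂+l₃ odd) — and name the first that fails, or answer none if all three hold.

m₁+m₂+m₃ = -1 + 2 − 1 = 0  ✓
triangle: |2−4|=2 ≤ l₃=2 ≤ 2+4=6  ✓
parity: l₁+l₂+l₃ = 8 is even  ✓

none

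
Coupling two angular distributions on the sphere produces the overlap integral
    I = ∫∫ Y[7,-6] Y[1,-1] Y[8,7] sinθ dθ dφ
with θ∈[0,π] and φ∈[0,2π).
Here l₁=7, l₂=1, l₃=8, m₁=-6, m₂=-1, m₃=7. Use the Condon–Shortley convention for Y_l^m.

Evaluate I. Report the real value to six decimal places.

-0.313531

Rules hold: Σm=0, L=16 even, 6≤8≤8.
N = 15·3·17 = 765
Δ = 0!·14!·2!/17! = 1/2040
Racah Σ t=0..0: t=0:+1/25401600 = 1/25401600
⇒ 3j(7 1 8; 0 0 0)² = 8/255, sgn +1
Racah Σ t=0..0: t=0:+1/12454041600 = 1/12454041600
⇒ 3j(7 1 8; -6 -1 7)² = 7/136, sgn -1
4πI² = N·(3j₀)²·(3jₘ)² = 21/17
I = -1·√(1.23529/4π) = -0.31353083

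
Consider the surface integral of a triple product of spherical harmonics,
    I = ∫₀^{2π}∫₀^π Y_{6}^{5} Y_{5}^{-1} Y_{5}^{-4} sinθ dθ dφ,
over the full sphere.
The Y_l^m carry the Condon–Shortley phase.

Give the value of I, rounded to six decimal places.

Checks pass: Σm=0; 16 even; l₃=5∈[1,11].
(2·6+1)(2·5+1)(2·5+1) = 1573
Δ: 6! 6! 4! / 17! → 1/28588560
sum: t=1:−1/345600 t=2:+1/13824 t=3:−1/5184 t=4:+1/13824 t=5:−1/345600 = -7/129600
3j²(6 5 5; 0 0 0) = Δ·Π!·Σ² = 80/7293  (sign +1)
sum: t=0:+1/2073600 t=1:−1/518400 = -1/691200
3j²(6 5 5; 5 -1 -4) = Δ·Π!·Σ² = 81/4420  (sign +1)
combine: 4πI² = 1573·80/7293·81/4420 = 1188/3757
take √, sign +1: I = 0.15862904

0.158629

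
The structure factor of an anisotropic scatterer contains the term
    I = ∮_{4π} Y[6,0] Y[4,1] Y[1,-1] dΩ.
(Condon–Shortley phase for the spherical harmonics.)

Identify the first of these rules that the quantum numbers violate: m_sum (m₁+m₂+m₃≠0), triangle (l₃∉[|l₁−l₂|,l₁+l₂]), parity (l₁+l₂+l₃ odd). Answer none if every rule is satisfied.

triangle

azimuthal sum: 0 + 1 − 1 = 0  ✓
2 ≤ 1 ≤ 10 (triangle on l)  ✗
L = 6 + 4 + 1 = 11 (odd)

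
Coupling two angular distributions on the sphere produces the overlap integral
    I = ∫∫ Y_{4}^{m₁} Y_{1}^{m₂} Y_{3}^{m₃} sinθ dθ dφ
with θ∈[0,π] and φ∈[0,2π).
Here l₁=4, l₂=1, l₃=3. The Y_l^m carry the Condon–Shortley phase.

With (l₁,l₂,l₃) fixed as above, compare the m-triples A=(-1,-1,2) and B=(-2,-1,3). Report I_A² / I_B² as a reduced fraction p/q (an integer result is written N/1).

3/1

Same 4,1,3: normalisation and zero-m 3j drop out of the ratio.
A: Δ: 2! 6! 0! / 9! → 1/252; sum: t=0:+1/240 = 1/240; 3j²(4 1 3; -1 -1 2) = Δ·Π!·Σ² = 1/84  (sign -1)
B: Δ: 2! 6! 0! / 9! → 1/252; sum: t=0:+1/1440 = 1/1440; 3j²(4 1 3; -2 -1 3) = Δ·Π!·Σ² = 1/252  (sign +1)
I_A²/I_B² = (1/84)/(1/252) = 3/1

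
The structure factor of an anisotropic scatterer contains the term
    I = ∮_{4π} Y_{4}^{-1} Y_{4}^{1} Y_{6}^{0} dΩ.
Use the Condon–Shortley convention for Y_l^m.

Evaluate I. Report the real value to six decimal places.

0.007113

Rules hold: Σm=0, L=14 even, 0≤6≤8.
N = 9·9·13 = 1053
Δ = 2!·6!·6!/15! = 1/1261260
Racah Σ t=0..2: t=0:+1/4608 t=1:−1/1296 t=2:+1/4608 = -7/20736
⇒ 3j(4 4 6; 0 0 0)² = 20/1287, sgn -1
Racah Σ t=0..2: t=0:+1/28800 t=1:−1/2304 t=2:+1/2592 = -7/518400
⇒ 3j(4 4 6; -1 1 0)² = 1/25740, sgn -1
4πI² = N·(3j₀)²·(3jₘ)² = 1/1573
I = +1·√(0.000635728/4π) = 0.00711264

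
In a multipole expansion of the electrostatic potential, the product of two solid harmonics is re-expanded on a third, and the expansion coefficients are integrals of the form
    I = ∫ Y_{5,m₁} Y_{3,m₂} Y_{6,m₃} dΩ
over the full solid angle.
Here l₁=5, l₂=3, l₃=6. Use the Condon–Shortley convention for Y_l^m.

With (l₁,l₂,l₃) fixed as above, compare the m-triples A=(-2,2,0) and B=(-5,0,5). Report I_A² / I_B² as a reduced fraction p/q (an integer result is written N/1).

Shared (l₁,l₂,l₃)=(5,3,6): N and (l;000)² cancel in I_A²/I_B².
A: Δ = 2!·8!·4!/15! = 1/675675; Racah Σ t=1..2: t=1:−1/34560 t=2:+1/8640 = 1/11520; ⇒ 3j(5 3 6; -2 2 0)² = 3/143, sgn +1
B: Δ = 2!·8!·4!/15! = 1/675675; Racah Σ t=2..2: t=2:+1/483840 = 1/483840; ⇒ 3j(5 3 6; -5 0 5)² = 3/91, sgn -1
I_A²/I_B² = (3/143)/(3/91) = 7/11

7/11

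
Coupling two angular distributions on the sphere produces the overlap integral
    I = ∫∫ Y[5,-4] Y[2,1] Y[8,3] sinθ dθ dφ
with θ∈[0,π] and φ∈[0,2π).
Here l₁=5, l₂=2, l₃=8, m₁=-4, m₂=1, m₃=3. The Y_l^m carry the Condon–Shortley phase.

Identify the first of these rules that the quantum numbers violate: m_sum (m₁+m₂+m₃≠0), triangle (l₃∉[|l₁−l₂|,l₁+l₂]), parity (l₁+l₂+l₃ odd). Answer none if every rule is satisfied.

azimuthal sum: -4 + 1 + 3 = 0  ✓
3 ≤ 8 ≤ 7 (triangle on l)  ✗
L = 5 + 2 + 8 = 15 (odd)

triangle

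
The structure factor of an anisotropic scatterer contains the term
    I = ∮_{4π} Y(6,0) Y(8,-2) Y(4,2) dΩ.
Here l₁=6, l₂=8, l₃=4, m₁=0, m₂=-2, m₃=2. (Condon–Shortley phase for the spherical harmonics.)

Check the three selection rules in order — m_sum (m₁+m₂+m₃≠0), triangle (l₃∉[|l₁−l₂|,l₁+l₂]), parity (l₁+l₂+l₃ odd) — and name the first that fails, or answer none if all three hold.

none

azimuthal sum: 0 − 2 + 2 = 0  ✓
2 ≤ 4 ≤ 14 (triangle on l)  ✓
L = 6 + 8 + 4 = 18 (even)  ✓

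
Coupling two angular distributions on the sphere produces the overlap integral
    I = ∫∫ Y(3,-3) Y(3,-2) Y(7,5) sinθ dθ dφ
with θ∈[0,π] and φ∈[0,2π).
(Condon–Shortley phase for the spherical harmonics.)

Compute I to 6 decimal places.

triangle: need 0≤l₃≤6, have 7; I=0

0.000000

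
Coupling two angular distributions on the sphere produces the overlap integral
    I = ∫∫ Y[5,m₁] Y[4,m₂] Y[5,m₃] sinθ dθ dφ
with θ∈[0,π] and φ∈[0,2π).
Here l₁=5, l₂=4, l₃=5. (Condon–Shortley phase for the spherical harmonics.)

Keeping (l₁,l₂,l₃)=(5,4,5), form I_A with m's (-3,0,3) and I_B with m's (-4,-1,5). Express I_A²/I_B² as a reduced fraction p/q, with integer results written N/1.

l's match ⇒ only the (l;m) 3-j factors differ between A and B.
A: triangle coeff Δ(5,4,5) = 1/3153150; Σ_t [2,4]: t=2:+1/11520 t=3:−1/4320 t=4:+1/27648 = -1/9216; (3j)²=2/143 [(5 4 5; -3 0 3)], sign=-1
B: triangle coeff Δ(5,4,5) = 1/3153150; Σ_t [3,3]: t=3:−1/103680 = -1/103680; (3j)²=4/143 [(5 4 5; -4 -1 5)], sign=-1
I_A²/I_B² = (2/143)/(4/143) = 1/2

1/2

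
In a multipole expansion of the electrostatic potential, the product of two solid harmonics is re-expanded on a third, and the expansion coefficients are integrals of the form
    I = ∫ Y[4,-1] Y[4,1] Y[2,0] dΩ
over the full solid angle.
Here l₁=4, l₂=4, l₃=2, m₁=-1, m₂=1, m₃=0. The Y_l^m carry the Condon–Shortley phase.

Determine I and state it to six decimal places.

Rules hold: Σm=0, L=10 even, 0≤2≤8.
N = 9·9·5 = 405
Δ = 6!·2!·2!/11! = 1/13860
Racah Σ t=2..4: t=2:+1/192 t=3:−1/36 t=4:+1/192 = -5/288
⇒ 3j(4 4 2; 0 0 0)² = 20/693, sgn -1
Racah Σ t=3..5: t=3:−1/144 t=4:+1/48 t=5:−1/480 = 17/1440
⇒ 3j(4 4 2; -1 1 0)² = 289/13860, sgn +1
4πI² = N·(3j₀)²·(3jₘ)² = 1445/5929
I = -1·√(0.243717/4π) = -0.13926381

-0.139264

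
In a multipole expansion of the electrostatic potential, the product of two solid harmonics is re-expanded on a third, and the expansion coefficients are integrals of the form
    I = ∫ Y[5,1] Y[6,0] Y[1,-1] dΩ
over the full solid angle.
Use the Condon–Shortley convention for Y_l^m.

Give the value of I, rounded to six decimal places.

0.158246

Rules hold: Σm=0, L=12 even, 1≤1≤11.
N = 11·13·3 = 429
Δ = 10!·0!·2!/13! = 1/858
Racah Σ t=5..5: t=5:−1/14400 = -1/14400
⇒ 3j(5 6 1; 0 0 0)² = 6/143, sgn +1
Racah Σ t=4..4: t=4:+1/34560 = 1/34560
⇒ 3j(5 6 1; 1 0 -1)² = 5/286, sgn +1
4πI² = N·(3j₀)²·(3jₘ)² = 45/143
I = +1·√(0.314685/4π) = 0.15824621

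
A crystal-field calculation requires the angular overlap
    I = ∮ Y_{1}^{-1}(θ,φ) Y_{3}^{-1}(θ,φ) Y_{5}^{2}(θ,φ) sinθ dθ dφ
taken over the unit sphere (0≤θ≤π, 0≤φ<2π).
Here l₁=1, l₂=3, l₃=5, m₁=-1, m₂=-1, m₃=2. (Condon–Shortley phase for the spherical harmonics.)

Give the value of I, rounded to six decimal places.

l₃=5 ∉ [2,4] — triangle fails ⇒ I = 0

0.000000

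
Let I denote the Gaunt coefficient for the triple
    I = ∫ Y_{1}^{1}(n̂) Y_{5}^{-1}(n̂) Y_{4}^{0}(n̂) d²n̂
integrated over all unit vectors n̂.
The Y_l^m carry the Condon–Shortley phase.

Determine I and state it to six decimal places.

-0.190188

m-sum 0 ✓  L=10 even ✓  4≤4≤6 ✓
Π(2lᵢ+1) = 3×11×9 = 297
triangle coeff Δ(1,5,4) = 1/495
Σ_t [1,1]: t=1:−1/576 = -1/576
(3j)²=5/99 [(1 5 4; 0 0 0)], sign=-1
Σ_t [0,0]: t=0:+1/1152 = 1/1152
(3j)²=1/33 [(1 5 4; 1 -1 0)], sign=+1
⇒ 4πI² = 5/11
I = (-1)√(5/11/(4π)) = -0.19018827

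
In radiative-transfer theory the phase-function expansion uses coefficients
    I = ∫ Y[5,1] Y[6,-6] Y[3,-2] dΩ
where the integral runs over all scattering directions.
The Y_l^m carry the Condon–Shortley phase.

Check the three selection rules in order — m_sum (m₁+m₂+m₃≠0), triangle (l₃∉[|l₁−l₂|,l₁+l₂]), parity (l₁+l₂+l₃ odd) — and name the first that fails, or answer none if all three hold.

m₁+m₂+m₃ = 1 − 6 − 2 = -7  ✗
triangle: |5−6|=1 ≤ l₃=3 ≤ 5+6=11
parity: l₁+l₂+l₃ = 14 is even

m_sum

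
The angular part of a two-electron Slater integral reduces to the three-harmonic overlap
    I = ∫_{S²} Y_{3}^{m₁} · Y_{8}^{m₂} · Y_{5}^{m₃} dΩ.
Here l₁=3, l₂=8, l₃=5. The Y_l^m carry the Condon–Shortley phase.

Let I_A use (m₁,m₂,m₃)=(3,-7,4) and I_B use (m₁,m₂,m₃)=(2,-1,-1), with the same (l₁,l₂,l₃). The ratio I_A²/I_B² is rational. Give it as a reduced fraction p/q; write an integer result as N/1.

715/126

Same 3,8,5: normalisation and zero-m 3j drop out of the ratio.
A: Δ: 6! 0! 10! / 17! → 1/136136; sum: t=0:+1/261273600 = 1/261273600; 3j²(3 8 5; 3 -7 4) = Δ·Π!·Σ² = 5/136  (sign -1)
B: Δ: 6! 0! 10! / 17! → 1/136136; sum: t=1:−1/2073600 = -1/2073600; 3j²(3 8 5; 2 -1 -1) = Δ·Π!·Σ² = 63/9724  (sign -1)
I_A²/I_B² = (5/136)/(63/9724) = 715/126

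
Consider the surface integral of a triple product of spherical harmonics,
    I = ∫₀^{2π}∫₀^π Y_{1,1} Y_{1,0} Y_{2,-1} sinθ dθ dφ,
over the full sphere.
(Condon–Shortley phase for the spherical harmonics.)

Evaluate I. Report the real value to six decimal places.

Rules hold: Σm=0, L=4 even, 0≤2≤2.
N = 3·3·5 = 45
Δ = 0!·2!·2!/5! = 1/30
Racah Σ t=0..0: t=0:+1/1 = 1/1
⇒ 3j(1 1 2; 0 0 0)² = 2/15, sgn +1
Racah Σ t=0..0: t=0:+1/2 = 1/2
⇒ 3j(1 1 2; 1 0 -1)² = 1/10, sgn -1
4πI² = N·(3j₀)²·(3jₘ)² = 3/5
I = -1·√(0.6/4π) = -0.21850969

-0.218510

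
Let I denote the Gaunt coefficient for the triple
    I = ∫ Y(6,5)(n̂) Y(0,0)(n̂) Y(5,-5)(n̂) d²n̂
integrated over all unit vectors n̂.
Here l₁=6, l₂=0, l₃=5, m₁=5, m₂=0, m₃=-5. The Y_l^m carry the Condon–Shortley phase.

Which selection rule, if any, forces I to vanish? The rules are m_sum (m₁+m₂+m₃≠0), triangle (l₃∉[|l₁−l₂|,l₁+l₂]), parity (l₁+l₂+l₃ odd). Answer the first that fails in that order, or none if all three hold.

azimuthal sum: 5 + 0 − 5 = 0  ✓
6 ≤ 5 ≤ 6 (triangle on l)  ✗
L = 6 + 0 + 5 = 11 (odd)

triangle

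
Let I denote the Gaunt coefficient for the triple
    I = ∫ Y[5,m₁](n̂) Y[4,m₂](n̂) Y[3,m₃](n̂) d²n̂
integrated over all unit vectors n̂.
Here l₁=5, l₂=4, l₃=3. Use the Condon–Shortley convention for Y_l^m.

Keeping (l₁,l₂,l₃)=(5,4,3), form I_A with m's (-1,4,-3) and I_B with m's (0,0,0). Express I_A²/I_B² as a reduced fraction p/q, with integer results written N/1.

Shared (l₁,l₂,l₃)=(5,4,3): N and (l;000)² cancel in I_A²/I_B².
A: Δ = 6!·4!·2!/13! = 1/180180; Racah Σ t=6..6: t=6:+1/34560 = 1/34560; ⇒ 3j(5 4 3; -1 4 -3)² = 1/429, sgn +1
B: Δ = 6!·4!·2!/13! = 1/180180; Racah Σ t=2..4: t=2:+1/576 t=3:−1/144 t=4:+1/576 = -1/288; ⇒ 3j(5 4 3; 0 0 0)² = 20/1001, sgn +1
I_A²/I_B² = (1/429)/(20/1001) = 7/60

7/60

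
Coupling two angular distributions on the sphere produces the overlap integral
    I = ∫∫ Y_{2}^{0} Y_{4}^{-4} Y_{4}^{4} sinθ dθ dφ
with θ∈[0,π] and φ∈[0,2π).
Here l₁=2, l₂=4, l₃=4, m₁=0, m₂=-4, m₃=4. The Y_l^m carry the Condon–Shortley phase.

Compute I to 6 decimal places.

Rules hold: Σm=0, L=10 even, 2≤4≤6.
N = 5·9·9 = 405
Δ = 2!·2!·6!/11! = 1/13860
Racah Σ t=0..2: t=0:+1/192 t=1:−1/36 t=2:+1/192 = -5/288
⇒ 3j(2 4 4; 0 0 0)² = 20/693, sgn -1
Racah Σ t=0..0: t=0:+1/2880 = 1/2880
⇒ 3j(2 4 4; 0 -4 4)² = 28/495, sgn +1
4πI² = N·(3j₀)²·(3jₘ)² = 80/121
I = -1·√(0.661157/4π) = -0.22937568

-0.229376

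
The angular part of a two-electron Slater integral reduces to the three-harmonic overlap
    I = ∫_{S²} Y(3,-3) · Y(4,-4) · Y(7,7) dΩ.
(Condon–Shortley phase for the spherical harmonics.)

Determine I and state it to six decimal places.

Checks pass: Σm=0; 14 even; l₃=7∈[1,7].
(2·3+1)(2·4+1)(2·7+1) = 945
Δ: 0! 6! 8! / 15! → 1/45045
sum: t=0:+1/20736 = 1/20736
3j²(3 4 7; 0 0 0) = Δ·Π!·Σ² = 35/1287  (sign -1)
sum: t=0:+1/29030400 = 1/29030400
3j²(3 4 7; -3 -4 7) = Δ·Π!·Σ² = 1/15  (sign +1)
combine: 4πI² = 945·35/1287·1/15 = 245/143
take √, sign -1: I = -0.36924115

-0.369241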